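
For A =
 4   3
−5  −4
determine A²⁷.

A² = I (check: tr A = 0 and det A = −1), so A²⁷ = A since 27 is odd.

[[4, 3], [−5, −4]]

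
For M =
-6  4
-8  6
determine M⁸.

tr M = 0 and det M = -4, so the characteristic polynomial is λ² − (0)λ + (-4) with roots -2 and 2.
Eigenvectors give P = [[-1, 1], [-1, 2]] with P⁻¹ = [[-2, 1], [-1, 1]], and M = P·diag(-2, 2)·P⁻¹.
Then M⁸ = P·diag(256, 256)·P⁻¹ = [[-256, 256], [-256, 512]] · [[-2, 1], [-1, 1]] = [[256, 0], [0, 256]].

[[256, 0], [0, 256]]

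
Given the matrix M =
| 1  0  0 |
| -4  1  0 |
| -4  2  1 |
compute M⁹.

M = I + N where N = [[0, 0, 0], [-4, 0, 0], [-4, 2, 0]] is strictly lower-triangular, so N³ = 0.
(I + N)⁹ = I + 9·N + 36·N² = [[1, 0, 0], [-36, 1, 0], [-324, 18, 1]].

[[1, 0, 0], [-36, 1, 0], [-324, 18, 1]]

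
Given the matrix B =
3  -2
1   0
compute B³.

[[15, -14], [7, -6]]

tr B = 3 and det B = 2, so the characteristic polynomial is λ² − (3)λ + (2) with roots 1 and 2.
Eigenvectors give P = [[1, -2], [1, -1]] with P⁻¹ = [[-1, 2], [-1, 1]], and B = P·diag(1, 2)·P⁻¹.
Then B³ = P·diag(1, 8)·P⁻¹ = [[1, -16], [1, -8]] · [[-1, 2], [-1, 1]] = [[15, -14], [7, -6]].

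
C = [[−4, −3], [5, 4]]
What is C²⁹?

[[−4, −3], [5, 4]]

C² = I (check: tr C = 0 and det C = −1), so C²⁹ = C since 29 is odd.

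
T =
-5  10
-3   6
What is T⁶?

T² = T (a projection; rank 1, trace 1), so T⁶ = T.

[[-5, 10], [-3, 6]]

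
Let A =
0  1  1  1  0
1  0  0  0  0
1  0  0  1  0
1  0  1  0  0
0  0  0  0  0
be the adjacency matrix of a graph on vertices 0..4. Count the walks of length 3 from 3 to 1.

1

The number of length-3 walks from vertex 3 to vertex 1 is entry (3,1) of A³, where A is the adjacency matrix.
A² = [[3, 0, 1, 1, 0], [0, 1, 1, 1, 0], [1, 1, 2, 1, 0], [1, 1, 1, 2, 0], [0, 0, 0, 0, 0]]
A³ = [[2, 3, 4, 4, 0], [3, 0, 1, 1, 0], [4, 1, 2, 3, 0], [4, 1, 3, 2, 0], [0, 0, 0, 0, 0]]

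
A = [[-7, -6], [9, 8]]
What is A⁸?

[[-509, -510], [765, 766]]

tr A = 1 and det A = -2, so the characteristic polynomial is λ² − (1)λ + (-2) with roots 2 and -1.
Eigenvectors give P = [[-2, -1], [3, 1]] with P⁻¹ = [[1, 1], [-3, -2]], and A = P·diag(2, -1)·P⁻¹.
Then A⁸ = P·diag(256, 1)·P⁻¹ = [[-512, -1], [768, 1]] · [[1, 1], [-3, -2]] = [[-509, -510], [765, 766]].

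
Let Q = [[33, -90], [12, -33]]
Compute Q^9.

[[216513, -590490], [78732, -216513]]

tr Q = 0 and det Q = -9, so the characteristic polynomial is λ² − (0)λ + (-9) with roots 3 and -3.
Eigenvectors give P = [[-3, 5], [-1, 2]] with P⁻¹ = [[-2, 5], [-1, 3]], and Q = P·diag(3, -3)·P⁻¹.
Then Q^9 = P·diag(19683, -19683)·P⁻¹ = [[-59049, -98415], [-19683, -39366]] · [[-2, 5], [-1, 3]] = [[216513, -590490], [78732, -216513]].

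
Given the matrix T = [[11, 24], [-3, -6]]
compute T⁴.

tr T = 5 and det T = 6, so the characteristic polynomial is λ² − (5)λ + (6) with roots 3 and 2.
Eigenvectors give P = [[-3, -8], [1, 3]] with P⁻¹ = [[-3, -8], [1, 3]], and T = P·diag(3, 2)·P⁻¹.
Then T⁴ = P·diag(81, 16)·P⁻¹ = [[-243, -128], [81, 48]] · [[-3, -8], [1, 3]] = [[601, 1560], [-195, -504]].

[[601, 1560], [-195, -504]]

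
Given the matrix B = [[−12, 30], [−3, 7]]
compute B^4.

tr B = −5 and det B = 6, so the characteristic polynomial is λ² − (−5)λ + (6) with roots −3 and −2.
Eigenvectors give P = [[10, 3], [3, 1]] with P⁻¹ = [[1, −3], [−3, 10]], and B = P·diag(−3, −2)·P⁻¹.
Then B^4 = P·diag(81, 16)·P⁻¹ = [[810, 48], [243, 16]] · [[1, −3], [−3, 10]] = [[666, −1950], [195, −569]].

[[666, −1950], [195, −569]]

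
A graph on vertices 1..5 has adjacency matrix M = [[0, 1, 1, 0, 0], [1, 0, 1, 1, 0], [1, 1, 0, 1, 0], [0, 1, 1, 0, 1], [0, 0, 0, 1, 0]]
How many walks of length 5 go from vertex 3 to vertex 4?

The number of length-5 walks from vertex 3 to vertex 4 is entry (3,4) of M^5, where M is the adjacency matrix.
M^2 = [[2, 1, 1, 2, 0], [1, 3, 2, 1, 1], [1, 2, 3, 1, 1], [2, 1, 1, 3, 0], [0, 1, 1, 0, 1]]
M^3 = [[2, 5, 5, 2, 2], [5, 4, 5, 6, 1], [5, 5, 4, 6, 1], [2, 6, 6, 2, 3], [2, 1, 1, 3, 0]]
M^4 = [[10, 9, 9, 12, 2], [9, 16, 15, 10, 6], [9, 15, 16, 10, 6], [12, 10, 10, 15, 2], [2, 6, 6, 2, 3]]
M^5 = [[18, 31, 31, 20, 12], [31, 34, 35, 37, 10], [31, 35, 34, 37, 10], [20, 37, 37, 22, 15], [12, 10, 10, 15, 2]]

37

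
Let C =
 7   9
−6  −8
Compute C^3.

tr C = −1 and det C = −2, so the characteristic polynomial is λ² − (−1)λ + (−2) with roots −2 and 1.
Eigenvectors give P = [[−1, 3], [1, −2]] with P⁻¹ = [[2, 3], [1, 1]], and C = P·diag(−2, 1)·P⁻¹.
Then C^3 = P·diag(−8, 1)·P⁻¹ = [[8, 3], [−8, −2]] · [[2, 3], [1, 1]] = [[19, 27], [−18, −26]].

[[19, 27], [−18, −26]]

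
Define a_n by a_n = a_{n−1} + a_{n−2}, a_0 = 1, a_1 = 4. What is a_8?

97

With companion matrix M = [[1, 1], [1, 0]], [a_n, a_{n−1}]ᵀ = M·[a_{n−1}, a_{n−2}]ᵀ, so [a_8, a_7]ᵀ = M⁷·[a_1, a_0]ᵀ.
M⁷ = [[21, 13], [13, 8]], giving [a_8, a_7]ᵀ = [[97], [60]].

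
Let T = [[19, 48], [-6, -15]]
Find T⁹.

[[177139, 472368], [-59046, -157455]]

tr T = 4 and det T = 3, so the characteristic polynomial is λ² − (4)λ + (3) with roots 1 and 3.
Eigenvectors give P = [[-8, -3], [3, 1]] with P⁻¹ = [[1, 3], [-3, -8]], and T = P·diag(1, 3)·P⁻¹.
Then T⁹ = P·diag(1, 19683)·P⁻¹ = [[-8, -59049], [3, 19683]] · [[1, 3], [-3, -8]] = [[177139, 472368], [-59046, -157455]].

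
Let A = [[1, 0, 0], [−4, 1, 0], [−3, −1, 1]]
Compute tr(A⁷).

A = I + N where N = [[0, 0, 0], [−4, 0, 0], [−3, −1, 0]] is strictly lower-triangular, so N³ = 0.
(I + N)⁷ = I + 7·N + 21·N² = [[1, 0, 0], [−28, 1, 0], [63, −7, 1]].

3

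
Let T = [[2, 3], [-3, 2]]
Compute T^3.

[[-46, 9], [-9, -46]]

T^2 = [[-5, 12], [-12, -5]]
T^3 = [[-46, 9], [-9, -46]]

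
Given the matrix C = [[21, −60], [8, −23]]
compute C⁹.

[[98421, −295260], [39368, −118103]]

tr C = −2 and det C = −3, so the characteristic polynomial is λ² − (−2)λ + (−3) with roots 1 and −3.
Eigenvectors give P = [[3, −5], [1, −2]] with P⁻¹ = [[2, −5], [1, −3]], and C = P·diag(1, −3)·P⁻¹.
Then C⁹ = P·diag(1, −19683)·P⁻¹ = [[3, 98415], [1, 39366]] · [[2, −5], [1, −3]] = [[98421, −295260], [39368, −118103]].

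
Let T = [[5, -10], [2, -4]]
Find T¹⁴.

[[5, -10], [2, -4]]

T² = T (a projection; rank 1, trace 1), so T¹⁴ = T.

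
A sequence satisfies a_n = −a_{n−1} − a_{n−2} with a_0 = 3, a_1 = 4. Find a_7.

4

With companion matrix T = [[−1, −1], [1, 0]], [a_n, a_{n−1}]ᵀ = T·[a_{n−1}, a_{n−2}]ᵀ, so [a_7, a_6]ᵀ = T^6·[a_1, a_0]ᵀ.
T^6 = [[1, 0], [0, 1]], giving [a_7, a_6]ᵀ = [[4], [3]].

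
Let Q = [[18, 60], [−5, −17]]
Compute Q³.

[[132, 420], [−35, −113]]

tr Q = 1 and det Q = −6, so the characteristic polynomial is λ² − (1)λ + (−6) with roots −2 and 3.
Eigenvectors give P = [[−3, −4], [1, 1]] with P⁻¹ = [[1, 4], [−1, −3]], and Q = P·diag(−2, 3)·P⁻¹.
Then Q³ = P·diag(−8, 27)·P⁻¹ = [[24, −108], [−8, 27]] · [[1, 4], [−1, −3]] = [[132, 420], [−35, −113]].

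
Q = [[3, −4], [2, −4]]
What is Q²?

[[1, 4], [−2, 8]]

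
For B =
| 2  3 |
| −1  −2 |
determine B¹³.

[[2, 3], [−1, −2]]

B² = I (check: tr B = 0 and det B = −1), so B¹³ = B since 13 is odd.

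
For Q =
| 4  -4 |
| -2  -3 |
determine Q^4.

[[584, -164], [-82, 297]]

Q^2 = [[24, -4], [-2, 17]]
Q^3 = [[104, -84], [-42, -43]]
Q^4 = [[584, -164], [-82, 297]]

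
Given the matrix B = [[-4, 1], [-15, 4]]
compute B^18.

B² = I (check: tr B = 0 and det B = -1), so B^18 = I since 18 is even.

[[1, 0], [0, 1]]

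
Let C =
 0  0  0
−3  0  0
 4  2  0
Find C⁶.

C is strictly triangular, hence nilpotent: C³ = 0, so C⁶ = 0.

[[0, 0, 0], [0, 0, 0], [0, 0, 0]]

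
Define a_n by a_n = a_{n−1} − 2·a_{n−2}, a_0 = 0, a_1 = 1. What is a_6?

With companion matrix T = [[1, −2], [1, 0]], [a_n, a_{n−1}]ᵀ = T·[a_{n−1}, a_{n−2}]ᵀ, so [a_6, a_5]ᵀ = T⁵·[a_1, a_0]ᵀ.
T⁵ = [[5, 2], [−1, 6]], giving [a_6, a_5]ᵀ = [[5], [−1]].

5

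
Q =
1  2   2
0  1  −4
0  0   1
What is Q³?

[[1, 6, −18], [0, 1, −12], [0, 0, 1]]

Q = I + N where N = [[0, 2, 2], [0, 0, −4], [0, 0, 0]] is strictly upper-triangular, so N³ = 0.
(I + N)³ = I + 3·N + 3·N² = [[1, 6, −18], [0, 1, −12], [0, 0, 1]].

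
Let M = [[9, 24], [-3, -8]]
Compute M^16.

[[9, 24], [-3, -8]]

M² = M (a projection; rank 1, trace 1), so M^16 = M.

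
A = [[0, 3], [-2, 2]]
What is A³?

[[-12, -6], [4, -16]]

A² = [[-6, 6], [-4, -2]]
A³ = [[-12, -6], [4, -16]]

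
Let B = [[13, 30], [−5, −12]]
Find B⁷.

tr B = 1 and det B = −6, so the characteristic polynomial is λ² − (1)λ + (−6) with roots −2 and 3.
Eigenvectors give P = [[2, −3], [−1, 1]] with P⁻¹ = [[−1, −3], [−1, −2]], and B = P·diag(−2, 3)·P⁻¹.
Then B⁷ = P·diag(−128, 2187)·P⁻¹ = [[−256, −6561], [128, 2187]] · [[−1, −3], [−1, −2]] = [[6817, 13890], [−2315, −4758]].

[[6817, 13890], [−2315, −4758]]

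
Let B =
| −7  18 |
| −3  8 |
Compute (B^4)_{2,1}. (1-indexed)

tr B = 1 and det B = −2, so the characteristic polynomial is λ² − (1)λ + (−2) with roots 2 and −1.
Eigenvectors give P = [[−2, 3], [−1, 1]] with P⁻¹ = [[1, −3], [1, −2]], and B = P·diag(2, −1)·P⁻¹.
Then B^4 = P·diag(16, 1)·P⁻¹ = [[−32, 3], [−16, 1]] · [[1, −3], [1, −2]] = [[−29, 90], [−15, 46]].

−15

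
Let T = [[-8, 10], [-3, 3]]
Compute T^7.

tr T = -5 and det T = 6, so the characteristic polynomial is λ² − (-5)λ + (6) with roots -3 and -2.
Eigenvectors give P = [[2, -5], [1, -3]] with P⁻¹ = [[3, -5], [1, -2]], and T = P·diag(-3, -2)·P⁻¹.
Then T^7 = P·diag(-2187, -128)·P⁻¹ = [[-4374, 640], [-2187, 384]] · [[3, -5], [1, -2]] = [[-12482, 20590], [-6177, 10167]].

[[-12482, 20590], [-6177, 10167]]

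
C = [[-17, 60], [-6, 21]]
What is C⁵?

[[-2177, 7260], [-726, 2421]]

tr C = 4 and det C = 3, so the characteristic polynomial is λ² − (4)λ + (3) with roots 1 and 3.
Eigenvectors give P = [[-10, 3], [-3, 1]] with P⁻¹ = [[-1, 3], [-3, 10]], and C = P·diag(1, 3)·P⁻¹.
Then C⁵ = P·diag(1, 243)·P⁻¹ = [[-10, 729], [-3, 243]] · [[-1, 3], [-3, 10]] = [[-2177, 7260], [-726, 2421]].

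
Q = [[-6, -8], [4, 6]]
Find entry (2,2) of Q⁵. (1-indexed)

96

tr Q = 0 and det Q = -4, so the characteristic polynomial is λ² − (0)λ + (-4) with roots 2 and -2.
Eigenvectors give P = [[1, 2], [-1, -1]] with P⁻¹ = [[-1, -2], [1, 1]], and Q = P·diag(2, -2)·P⁻¹.
Then Q⁵ = P·diag(32, -32)·P⁻¹ = [[32, -64], [-32, 32]] · [[-1, -2], [1, 1]] = [[-96, -128], [64, 96]].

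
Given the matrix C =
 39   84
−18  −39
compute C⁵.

[[3159, 6804], [−1458, −3159]]

tr C = 0 and det C = −9, so the characteristic polynomial is λ² − (0)λ + (−9) with roots 3 and −3.
Eigenvectors give P = [[7, 2], [−3, −1]] with P⁻¹ = [[1, 2], [−3, −7]], and C = P·diag(3, −3)·P⁻¹.
Then C⁵ = P·diag(243, −243)·P⁻¹ = [[1701, −486], [−729, 243]] · [[1, 2], [−3, −7]] = [[3159, 6804], [−1458, −3159]].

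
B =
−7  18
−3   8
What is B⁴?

tr B = 1 and det B = −2, so the characteristic polynomial is λ² − (1)λ + (−2) with roots −1 and 2.
Eigenvectors give P = [[3, −2], [1, −1]] with P⁻¹ = [[1, −2], [1, −3]], and B = P·diag(−1, 2)·P⁻¹.
Then B⁴ = P·diag(1, 16)·P⁻¹ = [[3, −32], [1, −16]] · [[1, −2], [1, −3]] = [[−29, 90], [−15, 46]].

[[−29, 90], [−15, 46]]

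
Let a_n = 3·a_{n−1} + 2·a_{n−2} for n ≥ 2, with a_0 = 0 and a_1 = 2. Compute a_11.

With companion matrix C = [[3, 2], [1, 0]], [a_n, a_{n−1}]ᵀ = C·[a_{n−1}, a_{n−2}]ᵀ, so [a_11, a_10]ᵀ = C^10·[a_1, a_0]ᵀ.
C^10 = [[283667, 159294], [79647, 44726]], giving [a_11, a_10]ᵀ = [[567334], [159294]].

567334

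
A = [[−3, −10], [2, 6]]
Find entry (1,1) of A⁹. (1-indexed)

tr A = 3 and det A = 2, so the characteristic polynomial is λ² − (3)λ + (2) with roots 2 and 1.
Eigenvectors give P = [[−2, 5], [1, −2]] with P⁻¹ = [[2, 5], [1, 2]], and A = P·diag(2, 1)·P⁻¹.
Then A⁹ = P·diag(512, 1)·P⁻¹ = [[−1024, 5], [512, −2]] · [[2, 5], [1, 2]] = [[−2043, −5110], [1022, 2556]].

−2043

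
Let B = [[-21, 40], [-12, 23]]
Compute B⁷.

[[-10941, 21880], [-6564, 13127]]

tr B = 2 and det B = -3, so the characteristic polynomial is λ² − (2)λ + (-3) with roots 3 and -1.
Eigenvectors give P = [[-5, 2], [-3, 1]] with P⁻¹ = [[1, -2], [3, -5]], and B = P·diag(3, -1)·P⁻¹.
Then B⁷ = P·diag(2187, -1)·P⁻¹ = [[-10935, -2], [-6561, -1]] · [[1, -2], [3, -5]] = [[-10941, 21880], [-6564, 13127]].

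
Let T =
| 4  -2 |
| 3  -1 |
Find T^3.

tr T = 3 and det T = 2, so the characteristic polynomial is λ² − (3)λ + (2) with roots 2 and 1.
Eigenvectors give P = [[-1, 2], [-1, 3]] with P⁻¹ = [[-3, 2], [-1, 1]], and T = P·diag(2, 1)·P⁻¹.
Then T^3 = P·diag(8, 1)·P⁻¹ = [[-8, 2], [-8, 3]] · [[-3, 2], [-1, 1]] = [[22, -14], [21, -13]].

[[22, -14], [21, -13]]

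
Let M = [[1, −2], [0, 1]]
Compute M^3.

M = I + N where N = [[0, −2], [0, 0]] is strictly upper-triangular, so N^2 = 0.
(I + N)^3 = I + 3·N = [[1, −6], [0, 1]].

[[1, −6], [0, 1]]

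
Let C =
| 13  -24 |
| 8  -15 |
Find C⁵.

[[733, -1464], [488, -975]]

tr C = -2 and det C = -3, so the characteristic polynomial is λ² − (-2)λ + (-3) with roots -3 and 1.
Eigenvectors give P = [[3, -2], [2, -1]] with P⁻¹ = [[-1, 2], [-2, 3]], and C = P·diag(-3, 1)·P⁻¹.
Then C⁵ = P·diag(-243, 1)·P⁻¹ = [[-729, -2], [-486, -1]] · [[-1, 2], [-2, 3]] = [[733, -1464], [488, -975]].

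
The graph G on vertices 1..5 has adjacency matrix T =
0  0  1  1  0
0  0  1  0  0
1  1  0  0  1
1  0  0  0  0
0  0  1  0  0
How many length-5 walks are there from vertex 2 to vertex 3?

The number of length-5 walks from vertex 2 to vertex 3 is entry (2,3) of T^5, where T is the adjacency matrix.
T^2 = [[2, 1, 0, 0, 1], [1, 1, 0, 0, 1], [0, 0, 3, 1, 0], [0, 0, 1, 1, 0], [1, 1, 0, 0, 1]]
T^3 = [[0, 0, 4, 2, 0], [0, 0, 3, 1, 0], [4, 3, 0, 0, 3], [2, 1, 0, 0, 1], [0, 0, 3, 1, 0]]
T^4 = [[6, 4, 0, 0, 4], [4, 3, 0, 0, 3], [0, 0, 10, 4, 0], [0, 0, 4, 2, 0], [4, 3, 0, 0, 3]]
T^5 = [[0, 0, 14, 6, 0], [0, 0, 10, 4, 0], [14, 10, 0, 0, 10], [6, 4, 0, 0, 4], [0, 0, 10, 4, 0]]

10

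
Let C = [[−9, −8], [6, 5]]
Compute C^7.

[[−8745, −8744], [6558, 6557]]

tr C = −4 and det C = 3, so the characteristic polynomial is λ² − (−4)λ + (3) with roots −3 and −1.
Eigenvectors give P = [[4, −1], [−3, 1]] with P⁻¹ = [[1, 1], [3, 4]], and C = P·diag(−3, −1)·P⁻¹.
Then C^7 = P·diag(−2187, −1)·P⁻¹ = [[−8748, 1], [6561, −1]] · [[1, 1], [3, 4]] = [[−8745, −8744], [6558, 6557]].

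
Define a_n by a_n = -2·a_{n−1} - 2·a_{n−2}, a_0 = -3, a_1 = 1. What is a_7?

With companion matrix A = [[-2, -2], [1, 0]], [a_n, a_{n−1}]ᵀ = A·[a_{n−1}, a_{n−2}]ᵀ, so [a_7, a_6]ᵀ = A⁶·[a_1, a_0]ᵀ.
A⁶ = [[-8, -16], [8, 8]], giving [a_7, a_6]ᵀ = [[40], [-16]].

40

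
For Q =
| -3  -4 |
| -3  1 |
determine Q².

[[21, 8], [6, 13]]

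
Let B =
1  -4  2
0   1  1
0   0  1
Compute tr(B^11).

B = I + N where N = [[0, -4, 2], [0, 0, 1], [0, 0, 0]] is strictly upper-triangular, so N^3 = 0.
(I + N)^11 = I + 11·N + 55·N^2 = [[1, -44, -198], [0, 1, 11], [0, 0, 1]].

3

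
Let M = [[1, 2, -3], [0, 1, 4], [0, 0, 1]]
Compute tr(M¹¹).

M = I + N where N = [[0, 2, -3], [0, 0, 4], [0, 0, 0]] is strictly upper-triangular, so N³ = 0.
(I + N)¹¹ = I + 11·N + 55·N² = [[1, 22, 407], [0, 1, 44], [0, 0, 1]].

3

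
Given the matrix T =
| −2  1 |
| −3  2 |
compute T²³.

T² = I (check: tr T = 0 and det T = −1), so T²³ = T since 23 is odd.

[[−2, 1], [−3, 2]]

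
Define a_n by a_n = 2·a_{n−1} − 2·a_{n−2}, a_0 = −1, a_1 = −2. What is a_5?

With companion matrix B = [[2, −2], [1, 0]], [a_n, a_{n−1}]ᵀ = B·[a_{n−1}, a_{n−2}]ᵀ, so [a_5, a_4]ᵀ = B⁴·[a_1, a_0]ᵀ.
B⁴ = [[−4, 0], [0, −4]], giving [a_5, a_4]ᵀ = [[8], [4]].

8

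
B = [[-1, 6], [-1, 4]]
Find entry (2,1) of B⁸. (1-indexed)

-255

tr B = 3 and det B = 2, so the characteristic polynomial is λ² − (3)λ + (2) with roots 2 and 1.
Eigenvectors give P = [[-2, 3], [-1, 1]] with P⁻¹ = [[1, -3], [1, -2]], and B = P·diag(2, 1)·P⁻¹.
Then B⁸ = P·diag(256, 1)·P⁻¹ = [[-512, 3], [-256, 1]] · [[1, -3], [1, -2]] = [[-509, 1530], [-255, 766]].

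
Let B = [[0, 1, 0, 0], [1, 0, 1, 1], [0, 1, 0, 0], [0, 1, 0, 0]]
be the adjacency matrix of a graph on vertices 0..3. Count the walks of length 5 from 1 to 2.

9

The number of length-5 walks from vertex 1 to vertex 2 is entry (1,2) of B^5, where B is the adjacency matrix.
B^2 = [[1, 0, 1, 1], [0, 3, 0, 0], [1, 0, 1, 1], [1, 0, 1, 1]]
B^3 = [[0, 3, 0, 0], [3, 0, 3, 3], [0, 3, 0, 0], [0, 3, 0, 0]]
B^4 = [[3, 0, 3, 3], [0, 9, 0, 0], [3, 0, 3, 3], [3, 0, 3, 3]]
B^5 = [[0, 9, 0, 0], [9, 0, 9, 9], [0, 9, 0, 0], [0, 9, 0, 0]]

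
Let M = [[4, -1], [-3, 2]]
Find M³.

[[94, -31], [-93, 32]]

M² = [[19, -6], [-18, 7]]
M³ = [[94, -31], [-93, 32]]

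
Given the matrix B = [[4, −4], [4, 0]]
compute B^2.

[[0, −16], [16, −16]]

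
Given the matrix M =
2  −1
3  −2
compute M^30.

M² = I (check: tr M = 0 and det M = −1), so M^30 = I since 30 is even.

[[1, 0], [0, 1]]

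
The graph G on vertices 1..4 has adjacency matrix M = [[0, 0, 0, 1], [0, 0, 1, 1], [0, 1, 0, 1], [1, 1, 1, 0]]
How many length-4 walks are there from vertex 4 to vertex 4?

11

The number of length-4 walks from vertex 4 to vertex 4 is entry (4,4) of M⁴, where M is the adjacency matrix.
M² = [[1, 1, 1, 0], [1, 2, 1, 1], [1, 1, 2, 1], [0, 1, 1, 3]]
M³ = [[0, 1, 1, 3], [1, 2, 3, 4], [1, 3, 2, 4], [3, 4, 4, 2]]
M⁴ = [[3, 4, 4, 2], [4, 7, 6, 6], [4, 6, 7, 6], [2, 6, 6, 11]]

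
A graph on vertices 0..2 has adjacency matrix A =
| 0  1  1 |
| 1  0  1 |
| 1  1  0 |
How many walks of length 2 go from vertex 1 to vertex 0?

The number of length-2 walks from vertex 1 to vertex 0 is entry (1,0) of A², where A is the adjacency matrix.
A² = [[2, 1, 1], [1, 2, 1], [1, 1, 2]]

1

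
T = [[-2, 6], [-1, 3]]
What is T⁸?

T² = T (a projection; rank 1, trace 1), so T⁸ = T.

[[-2, 6], [-1, 3]]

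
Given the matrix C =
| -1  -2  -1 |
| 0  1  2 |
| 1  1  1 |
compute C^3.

C^2 = [[0, -1, -4], [2, 3, 4], [0, 0, 2]]
C^3 = [[-4, -5, -6], [2, 3, 8], [2, 2, 2]]

[[-4, -5, -6], [2, 3, 8], [2, 2, 2]]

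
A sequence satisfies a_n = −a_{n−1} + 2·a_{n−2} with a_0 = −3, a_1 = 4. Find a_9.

With companion matrix T = [[−1, 2], [1, 0]], [a_n, a_{n−1}]ᵀ = T·[a_{n−1}, a_{n−2}]ᵀ, so [a_9, a_8]ᵀ = T^8·[a_1, a_0]ᵀ.
T^8 = [[171, −170], [−85, 86]], giving [a_9, a_8]ᵀ = [[1194], [−598]].

1194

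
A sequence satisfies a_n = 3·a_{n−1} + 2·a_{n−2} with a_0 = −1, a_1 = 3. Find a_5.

With companion matrix C = [[3, 2], [1, 0]], [a_n, a_{n−1}]ᵀ = C·[a_{n−1}, a_{n−2}]ᵀ, so [a_5, a_4]ᵀ = C⁴·[a_1, a_0]ᵀ.
C⁴ = [[139, 78], [39, 22]], giving [a_5, a_4]ᵀ = [[339], [95]].

339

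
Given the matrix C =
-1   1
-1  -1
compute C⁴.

[[-4, 0], [0, -4]]

C² = [[0, -2], [2, 0]]
C³ = [[2, 2], [-2, 2]]
C⁴ = [[-4, 0], [0, -4]]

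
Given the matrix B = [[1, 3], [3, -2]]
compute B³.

[[1, 36], [36, -35]]

B² = [[10, -3], [-3, 13]]
B³ = [[1, 36], [36, -35]]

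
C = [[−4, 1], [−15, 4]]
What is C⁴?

C² = I (check: tr C = 0 and det C = −1), so C⁴ = I since 4 is even.

[[1, 0], [0, 1]]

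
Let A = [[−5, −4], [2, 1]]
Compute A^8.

[[13121, 13120], [−6560, −6559]]

tr A = −4 and det A = 3, so the characteristic polynomial is λ² − (−4)λ + (3) with roots −3 and −1.
Eigenvectors give P = [[2, −1], [−1, 1]] with P⁻¹ = [[1, 1], [1, 2]], and A = P·diag(−3, −1)·P⁻¹.
Then A^8 = P·diag(6561, 1)·P⁻¹ = [[13122, −1], [−6561, 1]] · [[1, 1], [1, 2]] = [[13121, 13120], [−6560, −6559]].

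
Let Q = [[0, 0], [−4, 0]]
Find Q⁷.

Q is strictly triangular, hence nilpotent: Q² = 0, so Q⁷ = 0.

[[0, 0], [0, 0]]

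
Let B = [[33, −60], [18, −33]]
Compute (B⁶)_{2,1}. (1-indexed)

tr B = 0 and det B = −9, so the characteristic polynomial is λ² − (0)λ + (−9) with roots 3 and −3.
Eigenvectors give P = [[−2, −5], [−1, −3]] with P⁻¹ = [[−3, 5], [1, −2]], and B = P·diag(3, −3)·P⁻¹.
Then B⁶ = P·diag(729, 729)·P⁻¹ = [[−1458, −3645], [−729, −2187]] · [[−3, 5], [1, −2]] = [[729, 0], [0, 729]].

0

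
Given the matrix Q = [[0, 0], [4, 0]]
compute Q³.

Q is strictly triangular, hence nilpotent: Q² = 0, so Q³ = 0.

[[0, 0], [0, 0]]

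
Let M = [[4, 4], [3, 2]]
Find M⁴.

[[1216, 1056], [792, 688]]

M² = [[28, 24], [18, 16]]
M³ = [[184, 160], [120, 104]]
M⁴ = [[1216, 1056], [792, 688]]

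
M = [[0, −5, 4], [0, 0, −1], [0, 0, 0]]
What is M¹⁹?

[[0, 0, 0], [0, 0, 0], [0, 0, 0]]

M is strictly triangular, hence nilpotent: M³ = 0, so M¹⁹ = 0.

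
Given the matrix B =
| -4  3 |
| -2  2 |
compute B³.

[[-28, 18], [-12, 8]]

B² = [[10, -6], [4, -2]]
B³ = [[-28, 18], [-12, 8]]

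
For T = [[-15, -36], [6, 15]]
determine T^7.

tr T = 0 and det T = -9, so the characteristic polynomial is λ² − (0)λ + (-9) with roots 3 and -3.
Eigenvectors give P = [[-2, -3], [1, 1]] with P⁻¹ = [[1, 3], [-1, -2]], and T = P·diag(3, -3)·P⁻¹.
Then T^7 = P·diag(2187, -2187)·P⁻¹ = [[-4374, 6561], [2187, -2187]] · [[1, 3], [-1, -2]] = [[-10935, -26244], [4374, 10935]].

[[-10935, -26244], [4374, 10935]]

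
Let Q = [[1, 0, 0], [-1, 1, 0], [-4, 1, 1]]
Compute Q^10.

Q = I + N where N = [[0, 0, 0], [-1, 0, 0], [-4, 1, 0]] is strictly lower-triangular, so N^3 = 0.
(I + N)^10 = I + 10·N + 45·N^2 = [[1, 0, 0], [-10, 1, 0], [-85, 10, 1]].

[[1, 0, 0], [-10, 1, 0], [-85, 10, 1]]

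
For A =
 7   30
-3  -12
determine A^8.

tr A = -5 and det A = 6, so the characteristic polynomial is λ² − (-5)λ + (6) with roots -3 and -2.
Eigenvectors give P = [[-3, 10], [1, -3]] with P⁻¹ = [[3, 10], [1, 3]], and A = P·diag(-3, -2)·P⁻¹.
Then A^8 = P·diag(6561, 256)·P⁻¹ = [[-19683, 2560], [6561, -768]] · [[3, 10], [1, 3]] = [[-56489, -189150], [18915, 63306]].

[[-56489, -189150], [18915, 63306]]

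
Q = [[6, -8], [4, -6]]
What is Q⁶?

[[64, 0], [0, 64]]

tr Q = 0 and det Q = -4, so the characteristic polynomial is λ² − (0)λ + (-4) with roots -2 and 2.
Eigenvectors give P = [[1, 2], [1, 1]] with P⁻¹ = [[-1, 2], [1, -1]], and Q = P·diag(-2, 2)·P⁻¹.
Then Q⁶ = P·diag(64, 64)·P⁻¹ = [[64, 128], [64, 64]] · [[-1, 2], [1, -1]] = [[64, 0], [0, 64]].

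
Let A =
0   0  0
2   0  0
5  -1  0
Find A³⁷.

[[0, 0, 0], [0, 0, 0], [0, 0, 0]]

A is strictly triangular, hence nilpotent: A³ = 0, so A³⁷ = 0.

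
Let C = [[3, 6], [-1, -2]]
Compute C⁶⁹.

[[3, 6], [-1, -2]]

C² = C (a projection; rank 1, trace 1), so C⁶⁹ = C.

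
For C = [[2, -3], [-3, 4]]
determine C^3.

[[80, -111], [-111, 154]]

C^2 = [[13, -18], [-18, 25]]
C^3 = [[80, -111], [-111, 154]]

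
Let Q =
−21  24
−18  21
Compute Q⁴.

[[81, 0], [0, 81]]

tr Q = 0 and det Q = −9, so the characteristic polynomial is λ² − (0)λ + (−9) with roots 3 and −3.
Eigenvectors give P = [[−1, 4], [−1, 3]] with P⁻¹ = [[3, −4], [1, −1]], and Q = P·diag(3, −3)·P⁻¹.
Then Q⁴ = P·diag(81, 81)·P⁻¹ = [[−81, 324], [−81, 243]] · [[3, −4], [1, −1]] = [[81, 0], [0, 81]].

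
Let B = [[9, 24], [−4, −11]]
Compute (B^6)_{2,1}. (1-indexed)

728

tr B = −2 and det B = −3, so the characteristic polynomial is λ² − (−2)λ + (−3) with roots −3 and 1.
Eigenvectors give P = [[−2, 3], [1, −1]] with P⁻¹ = [[1, 3], [1, 2]], and B = P·diag(−3, 1)·P⁻¹.
Then B^6 = P·diag(729, 1)·P⁻¹ = [[−1458, 3], [729, −1]] · [[1, 3], [1, 2]] = [[−1455, −4368], [728, 2185]].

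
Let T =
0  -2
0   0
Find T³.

[[0, 0], [0, 0]]

T is strictly triangular, hence nilpotent: T² = 0, so T³ = 0.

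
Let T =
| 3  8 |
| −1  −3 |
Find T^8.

[[1, 0], [0, 1]]

T² = I (check: tr T = 0 and det T = −1), so T^8 = I since 8 is even.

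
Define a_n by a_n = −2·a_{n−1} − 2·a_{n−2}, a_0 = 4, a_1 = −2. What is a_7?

With companion matrix Q = [[−2, −2], [1, 0]], [a_n, a_{n−1}]ᵀ = Q·[a_{n−1}, a_{n−2}]ᵀ, so [a_7, a_6]ᵀ = Q⁶·[a_1, a_0]ᵀ.
Q⁶ = [[−8, −16], [8, 8]], giving [a_7, a_6]ᵀ = [[−48], [16]].

−48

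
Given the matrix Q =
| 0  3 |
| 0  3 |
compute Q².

[[0, 9], [0, 9]]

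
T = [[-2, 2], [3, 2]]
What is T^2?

[[10, 0], [0, 10]]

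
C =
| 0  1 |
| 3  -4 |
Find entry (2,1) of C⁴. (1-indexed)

C² = [[3, -4], [-12, 19]]
C³ = [[-12, 19], [57, -88]]
C⁴ = [[57, -88], [-264, 409]]

-264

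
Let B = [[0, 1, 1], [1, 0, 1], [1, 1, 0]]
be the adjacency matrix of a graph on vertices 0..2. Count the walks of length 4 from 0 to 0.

The number of length-4 walks from vertex 0 to vertex 0 is entry (0,0) of B⁴, where B is the adjacency matrix.
B² = [[2, 1, 1], [1, 2, 1], [1, 1, 2]]
B³ = [[2, 3, 3], [3, 2, 3], [3, 3, 2]]
B⁴ = [[6, 5, 5], [5, 6, 5], [5, 5, 6]]

6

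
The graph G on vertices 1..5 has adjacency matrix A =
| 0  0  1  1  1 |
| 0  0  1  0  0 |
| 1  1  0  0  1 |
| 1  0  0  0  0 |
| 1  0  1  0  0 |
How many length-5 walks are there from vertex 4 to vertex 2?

The number of length-5 walks from vertex 4 to vertex 2 is entry (4,2) of A⁵, where A is the adjacency matrix.
A² = [[3, 1, 1, 0, 1], [1, 1, 0, 0, 1], [1, 0, 3, 1, 1], [0, 0, 1, 1, 1], [1, 1, 1, 1, 2]]
A³ = [[2, 1, 5, 3, 4], [1, 0, 3, 1, 1], [5, 3, 2, 1, 4], [3, 1, 1, 0, 1], [4, 1, 4, 1, 2]]
A⁴ = [[12, 5, 7, 2, 7], [5, 3, 2, 1, 4], [7, 2, 12, 5, 7], [2, 1, 5, 3, 4], [7, 4, 7, 4, 8]]
A⁵ = [[16, 7, 24, 12, 19], [7, 2, 12, 5, 7], [24, 12, 16, 7, 19], [12, 5, 7, 2, 7], [19, 7, 19, 7, 14]]

5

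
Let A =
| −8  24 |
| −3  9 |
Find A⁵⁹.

[[−8, 24], [−3, 9]]

A² = A (a projection; rank 1, trace 1), so A⁵⁹ = A.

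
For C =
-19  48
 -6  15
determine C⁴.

[[721, -1920], [240, -639]]

tr C = -4 and det C = 3, so the characteristic polynomial is λ² − (-4)λ + (3) with roots -3 and -1.
Eigenvectors give P = [[3, -8], [1, -3]] with P⁻¹ = [[3, -8], [1, -3]], and C = P·diag(-3, -1)·P⁻¹.
Then C⁴ = P·diag(81, 1)·P⁻¹ = [[243, -8], [81, -3]] · [[3, -8], [1, -3]] = [[721, -1920], [240, -639]].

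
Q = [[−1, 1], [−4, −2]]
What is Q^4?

[[−27, 9], [−36, −36]]

Q^2 = [[−3, −3], [12, 0]]
Q^3 = [[15, 3], [−12, 12]]
Q^4 = [[−27, 9], [−36, −36]]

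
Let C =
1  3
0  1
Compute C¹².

[[1, 36], [0, 1]]

C = I + N where N = [[0, 3], [0, 0]] is strictly upper-triangular, so N² = 0.
(I + N)¹² = I + 12·N = [[1, 36], [0, 1]].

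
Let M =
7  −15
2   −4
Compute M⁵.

tr M = 3 and det M = 2, so the characteristic polynomial is λ² − (3)λ + (2) with roots 1 and 2.
Eigenvectors give P = [[5, −3], [2, −1]] with P⁻¹ = [[−1, 3], [−2, 5]], and M = P·diag(1, 2)·P⁻¹.
Then M⁵ = P·diag(1, 32)·P⁻¹ = [[5, −96], [2, −32]] · [[−1, 3], [−2, 5]] = [[187, −465], [62, −154]].

[[187, −465], [62, −154]]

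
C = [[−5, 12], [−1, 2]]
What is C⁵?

tr C = −3 and det C = 2, so the characteristic polynomial is λ² − (−3)λ + (2) with roots −2 and −1.
Eigenvectors give P = [[4, −3], [1, −1]] with P⁻¹ = [[1, −3], [1, −4]], and C = P·diag(−2, −1)·P⁻¹.
Then C⁵ = P·diag(−32, −1)·P⁻¹ = [[−128, 3], [−32, 1]] · [[1, −3], [1, −4]] = [[−125, 372], [−31, 92]].

[[−125, 372], [−31, 92]]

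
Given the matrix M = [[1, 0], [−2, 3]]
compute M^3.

tr M = 4 and det M = 3, so the characteristic polynomial is λ² − (4)λ + (3) with roots 3 and 1.
Eigenvectors give P = [[0, 1], [−1, 1]] with P⁻¹ = [[1, −1], [1, 0]], and M = P·diag(3, 1)·P⁻¹.
Then M^3 = P·diag(27, 1)·P⁻¹ = [[0, 1], [−27, 1]] · [[1, −1], [1, 0]] = [[1, 0], [−26, 27]].

[[1, 0], [−26, 27]]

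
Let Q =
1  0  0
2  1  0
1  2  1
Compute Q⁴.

[[1, 0, 0], [8, 1, 0], [28, 8, 1]]

Q = I + N where N = [[0, 0, 0], [2, 0, 0], [1, 2, 0]] is strictly lower-triangular, so N³ = 0.
(I + N)⁴ = I + 4·N + 6·N² = [[1, 0, 0], [8, 1, 0], [28, 8, 1]].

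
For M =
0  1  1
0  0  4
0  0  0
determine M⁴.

[[0, 0, 0], [0, 0, 0], [0, 0, 0]]

M is strictly triangular, hence nilpotent: M³ = 0, so M⁴ = 0.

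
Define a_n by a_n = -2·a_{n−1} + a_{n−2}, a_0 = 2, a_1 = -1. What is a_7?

-309

With companion matrix T = [[-2, 1], [1, 0]], [a_n, a_{n−1}]ᵀ = T·[a_{n−1}, a_{n−2}]ᵀ, so [a_7, a_6]ᵀ = T⁶·[a_1, a_0]ᵀ.
T⁶ = [[169, -70], [-70, 29]], giving [a_7, a_6]ᵀ = [[-309], [128]].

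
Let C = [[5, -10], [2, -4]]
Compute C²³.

[[5, -10], [2, -4]]

C² = C (a projection; rank 1, trace 1), so C²³ = C.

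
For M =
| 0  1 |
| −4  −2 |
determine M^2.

[[−4, −2], [8, 0]]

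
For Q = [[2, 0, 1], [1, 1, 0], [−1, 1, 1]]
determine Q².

[[3, 1, 3], [3, 1, 1], [−2, 2, 0]]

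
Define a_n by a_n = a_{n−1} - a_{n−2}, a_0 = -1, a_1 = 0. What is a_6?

With companion matrix T = [[1, -1], [1, 0]], [a_n, a_{n−1}]ᵀ = T·[a_{n−1}, a_{n−2}]ᵀ, so [a_6, a_5]ᵀ = T^5·[a_1, a_0]ᵀ.
T^5 = [[0, 1], [-1, 1]], giving [a_6, a_5]ᵀ = [[-1], [-1]].

-1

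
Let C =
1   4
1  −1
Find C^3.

[[5, 20], [5, −5]]

C^2 = [[5, 0], [0, 5]]
C^3 = [[5, 20], [5, −5]]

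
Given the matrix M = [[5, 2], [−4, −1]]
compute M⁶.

tr M = 4 and det M = 3, so the characteristic polynomial is λ² − (4)λ + (3) with roots 3 and 1.
Eigenvectors give P = [[−1, 1], [1, −2]] with P⁻¹ = [[−2, −1], [−1, −1]], and M = P·diag(3, 1)·P⁻¹.
Then M⁶ = P·diag(729, 1)·P⁻¹ = [[−729, 1], [729, −2]] · [[−2, −1], [−1, −1]] = [[1457, 728], [−1456, −727]].

[[1457, 728], [−1456, −727]]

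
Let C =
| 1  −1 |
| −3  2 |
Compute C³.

C² = [[4, −3], [−9, 7]]
C³ = [[13, −10], [−30, 23]]

[[13, −10], [−30, 23]]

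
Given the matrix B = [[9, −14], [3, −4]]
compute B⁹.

[[134709, −268394], [57513, −114514]]

tr B = 5 and det B = 6, so the characteristic polynomial is λ² − (5)λ + (6) with roots 2 and 3.
Eigenvectors give P = [[2, 7], [1, 3]] with P⁻¹ = [[−3, 7], [1, −2]], and B = P·diag(2, 3)·P⁻¹.
Then B⁹ = P·diag(512, 19683)·P⁻¹ = [[1024, 137781], [512, 59049]] · [[−3, 7], [1, −2]] = [[134709, −268394], [57513, −114514]].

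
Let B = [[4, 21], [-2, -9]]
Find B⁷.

[[12226, 43239], [-4118, -14541]]

tr B = -5 and det B = 6, so the characteristic polynomial is λ² − (-5)λ + (6) with roots -3 and -2.
Eigenvectors give P = [[-3, 7], [1, -2]] with P⁻¹ = [[2, 7], [1, 3]], and B = P·diag(-3, -2)·P⁻¹.
Then B⁷ = P·diag(-2187, -128)·P⁻¹ = [[6561, -896], [-2187, 256]] · [[2, 7], [1, 3]] = [[12226, 43239], [-4118, -14541]].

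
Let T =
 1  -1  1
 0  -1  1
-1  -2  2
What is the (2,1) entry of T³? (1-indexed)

T² = [[0, -2, 2], [-1, -1, 1], [-3, -1, 1]]
T³ = [[-2, -2, 2], [-2, 0, 0], [-4, 2, -2]]

-2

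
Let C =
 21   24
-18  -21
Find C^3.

tr C = 0 and det C = -9, so the characteristic polynomial is λ² − (0)λ + (-9) with roots -3 and 3.
Eigenvectors give P = [[-1, 4], [1, -3]] with P⁻¹ = [[3, 4], [1, 1]], and C = P·diag(-3, 3)·P⁻¹.
Then C^3 = P·diag(-27, 27)·P⁻¹ = [[27, 108], [-27, -81]] · [[3, 4], [1, 1]] = [[189, 216], [-162, -189]].

[[189, 216], [-162, -189]]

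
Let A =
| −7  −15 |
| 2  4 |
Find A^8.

tr A = −3 and det A = 2, so the characteristic polynomial is λ² − (−3)λ + (2) with roots −1 and −2.
Eigenvectors give P = [[5, 3], [−2, −1]] with P⁻¹ = [[−1, −3], [2, 5]], and A = P·diag(−1, −2)·P⁻¹.
Then A^8 = P·diag(1, 256)·P⁻¹ = [[5, 768], [−2, −256]] · [[−1, −3], [2, 5]] = [[1531, 3825], [−510, −1274]].

[[1531, 3825], [−510, −1274]]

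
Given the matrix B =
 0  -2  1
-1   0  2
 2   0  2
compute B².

[[4, 0, -2], [4, 2, 3], [4, -4, 6]]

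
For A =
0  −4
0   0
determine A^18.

[[0, 0], [0, 0]]

A is strictly triangular, hence nilpotent: A^2 = 0, so A^18 = 0.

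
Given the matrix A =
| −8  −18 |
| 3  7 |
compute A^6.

tr A = −1 and det A = −2, so the characteristic polynomial is λ² − (−1)λ + (−2) with roots 1 and −2.
Eigenvectors give P = [[−2, −3], [1, 1]] with P⁻¹ = [[1, 3], [−1, −2]], and A = P·diag(1, −2)·P⁻¹.
Then A^6 = P·diag(1, 64)·P⁻¹ = [[−2, −192], [1, 64]] · [[1, 3], [−1, −2]] = [[190, 378], [−63, −125]].

[[190, 378], [−63, −125]]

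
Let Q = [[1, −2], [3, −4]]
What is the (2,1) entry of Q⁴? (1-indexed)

−45

Q² = [[−5, 6], [−9, 10]]
Q³ = [[13, −14], [21, −22]]
Q⁴ = [[−29, 30], [−45, 46]]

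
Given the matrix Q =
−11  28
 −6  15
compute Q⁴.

[[−479, 1120], [−240, 561]]

tr Q = 4 and det Q = 3, so the characteristic polynomial is λ² − (4)λ + (3) with roots 1 and 3.
Eigenvectors give P = [[7, 2], [3, 1]] with P⁻¹ = [[1, −2], [−3, 7]], and Q = P·diag(1, 3)·P⁻¹.
Then Q⁴ = P·diag(1, 81)·P⁻¹ = [[7, 162], [3, 81]] · [[1, −2], [−3, 7]] = [[−479, 1120], [−240, 561]].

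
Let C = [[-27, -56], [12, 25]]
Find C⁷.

[[-15315, -30632], [6564, 13129]]

tr C = -2 and det C = -3, so the characteristic polynomial is λ² − (-2)λ + (-3) with roots 1 and -3.
Eigenvectors give P = [[-2, 7], [1, -3]] with P⁻¹ = [[3, 7], [1, 2]], and C = P·diag(1, -3)·P⁻¹.
Then C⁷ = P·diag(1, -2187)·P⁻¹ = [[-2, -15309], [1, 6561]] · [[3, 7], [1, 2]] = [[-15315, -30632], [6564, 13129]].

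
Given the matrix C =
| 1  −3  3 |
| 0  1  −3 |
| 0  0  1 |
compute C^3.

[[1, −9, 36], [0, 1, −9], [0, 0, 1]]

C = I + N where N = [[0, −3, 3], [0, 0, −3], [0, 0, 0]] is strictly upper-triangular, so N^3 = 0.
(I + N)^3 = I + 3·N + 3·N^2 = [[1, −9, 36], [0, 1, −9], [0, 0, 1]].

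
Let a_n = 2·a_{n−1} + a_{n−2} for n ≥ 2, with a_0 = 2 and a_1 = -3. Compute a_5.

-63

With companion matrix C = [[2, 1], [1, 0]], [a_n, a_{n−1}]ᵀ = C·[a_{n−1}, a_{n−2}]ᵀ, so [a_5, a_4]ᵀ = C⁴·[a_1, a_0]ᵀ.
C⁴ = [[29, 12], [12, 5]], giving [a_5, a_4]ᵀ = [[-63], [-26]].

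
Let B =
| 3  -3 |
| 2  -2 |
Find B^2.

[[3, -3], [2, -2]]

B² = B (a projection; rank 1, trace 1), so B^2 = B.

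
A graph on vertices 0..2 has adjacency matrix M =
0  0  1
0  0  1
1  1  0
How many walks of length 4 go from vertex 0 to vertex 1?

2

The number of length-4 walks from vertex 0 to vertex 1 is entry (0,1) of M⁴, where M is the adjacency matrix.
M² = [[1, 1, 0], [1, 1, 0], [0, 0, 2]]
M³ = [[0, 0, 2], [0, 0, 2], [2, 2, 0]]
M⁴ = [[2, 2, 0], [2, 2, 0], [0, 0, 4]]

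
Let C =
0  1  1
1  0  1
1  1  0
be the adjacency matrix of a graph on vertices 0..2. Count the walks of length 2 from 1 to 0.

The number of length-2 walks from vertex 1 to vertex 0 is entry (1,0) of C^2, where C is the adjacency matrix.
C^2 = [[2, 1, 1], [1, 2, 1], [1, 1, 2]]

1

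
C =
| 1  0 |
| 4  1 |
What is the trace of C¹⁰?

C = I + N where N = [[0, 0], [4, 0]] is strictly lower-triangular, so N² = 0.
(I + N)¹⁰ = I + 10·N = [[1, 0], [40, 1]].

2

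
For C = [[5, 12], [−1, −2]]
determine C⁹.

tr C = 3 and det C = 2, so the characteristic polynomial is λ² − (3)λ + (2) with roots 2 and 1.
Eigenvectors give P = [[−4, −3], [1, 1]] with P⁻¹ = [[−1, −3], [1, 4]], and C = P·diag(2, 1)·P⁻¹.
Then C⁹ = P·diag(512, 1)·P⁻¹ = [[−2048, −3], [512, 1]] · [[−1, −3], [1, 4]] = [[2045, 6132], [−511, −1532]].

[[2045, 6132], [−511, −1532]]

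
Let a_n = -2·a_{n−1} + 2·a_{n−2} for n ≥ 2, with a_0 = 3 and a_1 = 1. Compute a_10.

With companion matrix A = [[-2, 2], [1, 0]], [a_n, a_{n−1}]ᵀ = A·[a_{n−1}, a_{n−2}]ᵀ, so [a_10, a_9]ᵀ = A^9·[a_1, a_0]ᵀ.
A^9 = [[-6688, 4896], [2448, -1792]], giving [a_10, a_9]ᵀ = [[8000], [-2928]].

8000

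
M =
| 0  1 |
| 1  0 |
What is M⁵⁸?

M² = I (check: tr M = 0 and det M = -1), so M⁵⁸ = I since 58 is even.

[[1, 0], [0, 1]]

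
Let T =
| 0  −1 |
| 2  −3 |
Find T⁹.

[[510, −511], [1022, −1023]]

tr T = −3 and det T = 2, so the characteristic polynomial is λ² − (−3)λ + (2) with roots −1 and −2.
Eigenvectors give P = [[1, 1], [1, 2]] with P⁻¹ = [[2, −1], [−1, 1]], and T = P·diag(−1, −2)·P⁻¹.
Then T⁹ = P·diag(−1, −512)·P⁻¹ = [[−1, −512], [−1, −1024]] · [[2, −1], [−1, 1]] = [[510, −511], [1022, −1023]].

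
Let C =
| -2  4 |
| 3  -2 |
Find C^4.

[[448, -512], [-384, 448]]

C^2 = [[16, -16], [-12, 16]]
C^3 = [[-80, 96], [72, -80]]
C^4 = [[448, -512], [-384, 448]]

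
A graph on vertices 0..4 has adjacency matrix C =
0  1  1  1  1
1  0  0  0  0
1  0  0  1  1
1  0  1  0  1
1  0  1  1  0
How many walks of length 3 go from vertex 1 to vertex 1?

0

The number of length-3 walks from vertex 1 to vertex 1 is entry (1,1) of C³, where C is the adjacency matrix.
C² = [[4, 0, 2, 2, 2], [0, 1, 1, 1, 1], [2, 1, 3, 2, 2], [2, 1, 2, 3, 2], [2, 1, 2, 2, 3]]
C³ = [[6, 4, 8, 8, 8], [4, 0, 2, 2, 2], [8, 2, 6, 7, 7], [8, 2, 7, 6, 7], [8, 2, 7, 7, 6]]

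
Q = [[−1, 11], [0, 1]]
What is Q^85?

[[−1, 11], [0, 1]]

Q² = I (check: tr Q = 0 and det Q = −1), so Q^85 = Q since 85 is odd.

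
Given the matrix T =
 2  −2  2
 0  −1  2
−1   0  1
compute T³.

T² = [[2, −2, 2], [−2, 1, 0], [−3, 2, −1]]
T³ = [[2, −2, 2], [−4, 3, −2], [−5, 4, −3]]

[[2, −2, 2], [−4, 3, −2], [−5, 4, −3]]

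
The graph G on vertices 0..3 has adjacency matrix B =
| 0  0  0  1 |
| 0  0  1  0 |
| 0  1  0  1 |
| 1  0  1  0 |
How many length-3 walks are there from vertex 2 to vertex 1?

2

The number of length-3 walks from vertex 2 to vertex 1 is entry (2,1) of B³, where B is the adjacency matrix.
B² = [[1, 0, 1, 0], [0, 1, 0, 1], [1, 0, 2, 0], [0, 1, 0, 2]]
B³ = [[0, 1, 0, 2], [1, 0, 2, 0], [0, 2, 0, 3], [2, 0, 3, 0]]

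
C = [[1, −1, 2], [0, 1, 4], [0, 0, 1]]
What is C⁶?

C = I + N where N = [[0, −1, 2], [0, 0, 4], [0, 0, 0]] is strictly upper-triangular, so N³ = 0.
(I + N)⁶ = I + 6·N + 15·N² = [[1, −6, −48], [0, 1, 24], [0, 0, 1]].

[[1, −6, −48], [0, 1, 24], [0, 0, 1]]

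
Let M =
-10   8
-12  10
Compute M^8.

tr M = 0 and det M = -4, so the characteristic polynomial is λ² − (0)λ + (-4) with roots 2 and -2.
Eigenvectors give P = [[-2, 1], [-3, 1]] with P⁻¹ = [[1, -1], [3, -2]], and M = P·diag(2, -2)·P⁻¹.
Then M^8 = P·diag(256, 256)·P⁻¹ = [[-512, 256], [-768, 256]] · [[1, -1], [3, -2]] = [[256, 0], [0, 256]].

[[256, 0], [0, 256]]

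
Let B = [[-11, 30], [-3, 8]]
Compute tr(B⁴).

tr B = -3 and det B = 2, so the characteristic polynomial is λ² − (-3)λ + (2) with roots -1 and -2.
Eigenvectors give P = [[3, 10], [1, 3]] with P⁻¹ = [[-3, 10], [1, -3]], and B = P·diag(-1, -2)·P⁻¹.
Then B⁴ = P·diag(1, 16)·P⁻¹ = [[3, 160], [1, 48]] · [[-3, 10], [1, -3]] = [[151, -450], [45, -134]].

17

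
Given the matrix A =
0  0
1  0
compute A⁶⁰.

A is strictly triangular, hence nilpotent: A² = 0, so A⁶⁰ = 0.

[[0, 0], [0, 0]]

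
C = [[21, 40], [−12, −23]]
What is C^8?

tr C = −2 and det C = −3, so the characteristic polynomial is λ² − (−2)λ + (−3) with roots −3 and 1.
Eigenvectors give P = [[−5, −2], [3, 1]] with P⁻¹ = [[1, 2], [−3, −5]], and C = P·diag(−3, 1)·P⁻¹.
Then C^8 = P·diag(6561, 1)·P⁻¹ = [[−32805, −2], [19683, 1]] · [[1, 2], [−3, −5]] = [[−32799, −65600], [19680, 39361]].

[[−32799, −65600], [19680, 39361]]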